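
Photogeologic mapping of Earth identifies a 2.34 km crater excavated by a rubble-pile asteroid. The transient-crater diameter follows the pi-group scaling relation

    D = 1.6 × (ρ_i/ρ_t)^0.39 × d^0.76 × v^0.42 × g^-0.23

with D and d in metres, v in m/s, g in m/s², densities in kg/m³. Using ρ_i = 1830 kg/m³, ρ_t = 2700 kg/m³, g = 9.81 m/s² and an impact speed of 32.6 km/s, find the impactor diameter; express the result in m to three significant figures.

d ≈ 114 m

Rearranging for d: d = [D / (1.6 · (1830/2700)^0.39 · 32600^0.42 · 9.81^-0.23)]^(1/0.76).
D = 2340 m.
(1830/2700)^0.39 = 0.8593
32600^0.42 = 78.62
9.81^-0.23 = 0.5914
Denominator = 1.6 × 0.8593 × 78.62 × 0.5914 = 63.93
D / 63.93 = 2340 / 63.93 = 36.60
d = 36.60^(1/0.76) = 36.60^1.3158 = 114.1 m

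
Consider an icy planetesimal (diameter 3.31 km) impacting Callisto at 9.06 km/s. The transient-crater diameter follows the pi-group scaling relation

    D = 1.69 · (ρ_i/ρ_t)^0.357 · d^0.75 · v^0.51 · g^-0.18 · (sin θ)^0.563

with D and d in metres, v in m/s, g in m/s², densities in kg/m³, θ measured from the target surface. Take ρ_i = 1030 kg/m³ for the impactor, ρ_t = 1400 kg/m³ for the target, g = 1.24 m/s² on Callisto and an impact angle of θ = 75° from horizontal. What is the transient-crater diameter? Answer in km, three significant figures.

D ≈ 65.0 km

In SI units: d = 3310 m, v = 9060 m/s.
(ρ_i/ρ_t)^0.357 = (1030/1400)^0.357 = 0.8962
d^0.75 = 3310^0.75 = 436.4
v^0.51 = 9060^0.51 = 104.3
g^-0.18 = 1.24^-0.18 = 0.9620
(sin 75°)^0.563 = 0.9659^0.563 = 0.9807
D = 1.69 × 0.8962 × 436.4 × 104.3 × 0.9620 × 0.9807 = 65039 m
   = 65.04 km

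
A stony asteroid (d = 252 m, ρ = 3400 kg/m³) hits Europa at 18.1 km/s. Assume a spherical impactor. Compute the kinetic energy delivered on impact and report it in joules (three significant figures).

v = 18100 m/s.
Mass m = (π/6) ρ d³ = (π/6) × 3400 × (252)³ = 2.849 × 10^10 kg
E = ½ m v² = 0.5 × 2.849 × 10^10 × (18100)² = 4.667 × 10^18 J

E ≈ 4.67 × 10^18 J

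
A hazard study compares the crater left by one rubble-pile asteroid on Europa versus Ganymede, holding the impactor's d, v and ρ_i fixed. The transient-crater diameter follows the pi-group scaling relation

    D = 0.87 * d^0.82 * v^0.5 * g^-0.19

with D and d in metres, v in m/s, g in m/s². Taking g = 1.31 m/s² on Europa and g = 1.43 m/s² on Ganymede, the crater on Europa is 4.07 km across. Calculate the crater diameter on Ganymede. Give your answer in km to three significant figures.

D ≈ 4.00 km

All impactor-dependent factors cancel in the ratio, leaving D_Ganymede/D_Europa = (g_Ganymede/g_Europa)^-0.19.
(1.43/1.31)^-0.19 = 1.092^-0.19 = 0.9834
D_Ganymede = 0.9834 × 4.07 km = 4.00 km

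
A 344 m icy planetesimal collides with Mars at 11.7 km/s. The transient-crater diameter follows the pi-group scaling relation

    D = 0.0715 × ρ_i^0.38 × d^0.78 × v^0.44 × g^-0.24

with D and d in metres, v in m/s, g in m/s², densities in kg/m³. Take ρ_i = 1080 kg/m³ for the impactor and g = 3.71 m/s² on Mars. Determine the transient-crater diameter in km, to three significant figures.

D ≈ 4.35 km

In SI units: v = 11700 m/s.
ρ_i^0.38 = 1080^0.38 = 14.21
d^0.78 = 344^0.78 = 95.17
v^0.44 = 11700^0.44 = 61.66
g^-0.24 = 3.71^-0.24 = 0.7300
D = 0.0715 × 14.21 × 95.17 × 61.66 × 0.7300 = 4352 m
   = 4.352 km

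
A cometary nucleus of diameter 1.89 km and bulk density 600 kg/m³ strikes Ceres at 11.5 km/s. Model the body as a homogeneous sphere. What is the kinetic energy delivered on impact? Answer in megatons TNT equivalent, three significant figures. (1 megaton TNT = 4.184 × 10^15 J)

E ≈ 33500 Mt TNT

d = 1890 m; v = 11500 m/s.
Mass m = (π/6) ρ d³ = (π/6) × 600 × (1890)³ = 2.121 × 10^12 kg
E = ½ m v² = 0.5 × 2.121 × 10^12 × (11500)² = 1.403 × 10^20 J
   = 1.403 × 10^20 / 4.184×10^15 = 33533 Mt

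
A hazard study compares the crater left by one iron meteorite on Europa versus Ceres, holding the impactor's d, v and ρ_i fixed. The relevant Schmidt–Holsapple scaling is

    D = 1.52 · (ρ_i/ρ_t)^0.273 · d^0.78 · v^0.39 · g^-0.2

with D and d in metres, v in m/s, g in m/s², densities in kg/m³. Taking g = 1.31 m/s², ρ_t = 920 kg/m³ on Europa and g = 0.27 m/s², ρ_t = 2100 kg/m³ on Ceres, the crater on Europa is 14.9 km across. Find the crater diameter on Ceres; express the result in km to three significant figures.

D ≈ 16.3 km

The impactor-only factors (d, v, ρ_i) cancel in the ratio, leaving D_Ceres/D_Europa = (g_Ceres/g_Europa)^-0.2 · (ρ_t,Europa/ρ_t,Ceres)^0.273.
(0.27/1.31)^-0.2 = 0.2061^-0.2 = 1.371
(920/2100)^0.273 = 0.4381^0.273 = 0.7983
Ratio = 1.371 × 0.7983 = 1.094
D_Ceres = 1.094 × 14.9 km = 16.3 km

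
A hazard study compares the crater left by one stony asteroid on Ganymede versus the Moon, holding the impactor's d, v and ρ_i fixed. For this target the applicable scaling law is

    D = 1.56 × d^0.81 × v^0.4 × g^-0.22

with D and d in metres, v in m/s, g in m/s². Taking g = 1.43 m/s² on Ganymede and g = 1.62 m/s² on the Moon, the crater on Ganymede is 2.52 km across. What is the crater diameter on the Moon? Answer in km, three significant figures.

All impactor-dependent factors cancel in the ratio, leaving D_Moon/D_Ganymede = (g_Moon/g_Ganymede)^-0.22.
(1.62/1.43)^-0.22 = 1.133^-0.22 = 0.9729
D_Moon = 0.9729 × 2.52 km = 2.45 km

D ≈ 2.45 km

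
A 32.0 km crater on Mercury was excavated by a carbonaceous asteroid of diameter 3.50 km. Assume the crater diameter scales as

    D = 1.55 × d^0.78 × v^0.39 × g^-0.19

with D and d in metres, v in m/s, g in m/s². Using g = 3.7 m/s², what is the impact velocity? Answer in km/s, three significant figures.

Rearranging for v: v = [D / (1.55 · 3500^0.78 · 3.7^-0.19)]^(1/0.39).
D = 32000 m.
3500^0.78 = 581.3
3.7^-0.19 = 0.7799
Denominator = 1.55 × 581.3 × 0.7799 = 702.7
D / 702.7 = 32000 / 702.7 = 45.54
v = 45.54^(1/0.39) = 45.54^2.5641 = 17877 m/s

v ≈ 17.9 km/s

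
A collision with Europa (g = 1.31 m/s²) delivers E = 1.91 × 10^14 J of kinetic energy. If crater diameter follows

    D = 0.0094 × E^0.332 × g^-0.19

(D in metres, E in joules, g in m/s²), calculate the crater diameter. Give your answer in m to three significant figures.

D ≈ 492 m

E^0.332 = (1.91 × 10^14)^0.332 = 5.512 × 10^4
g^-0.19 = 1.31^-0.19 = 0.9500
D = 0.0094 × 5.512 × 10^4 × 0.9500 = 492.2 m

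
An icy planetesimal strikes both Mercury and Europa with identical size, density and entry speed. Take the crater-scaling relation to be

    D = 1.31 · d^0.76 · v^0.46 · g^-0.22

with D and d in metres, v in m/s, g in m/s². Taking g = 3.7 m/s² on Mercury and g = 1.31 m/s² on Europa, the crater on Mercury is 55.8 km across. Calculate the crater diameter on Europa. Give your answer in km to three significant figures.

D ≈ 70.1 km

All impactor-dependent factors cancel in the ratio, leaving D_Europa/D_Mercury = (g_Europa/g_Mercury)^-0.22.
(1.31/3.7)^-0.22 = 0.3541^-0.22 = 1.257
D_Europa = 1.257 × 55.8 km = 70.1 km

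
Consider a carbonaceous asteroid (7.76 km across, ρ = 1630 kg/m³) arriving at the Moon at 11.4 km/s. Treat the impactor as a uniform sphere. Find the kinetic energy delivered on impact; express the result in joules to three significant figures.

E ≈ 2.59 × 10^22 J

d = 7760 m; v = 11400 m/s.
Mass m = (π/6) ρ d³ = (π/6) × 1630 × (7760)³ = 3.988 × 10^14 kg
E = ½ m v² = 0.5 × 3.988 × 10^14 × (11400)² = 2.591 × 10^22 J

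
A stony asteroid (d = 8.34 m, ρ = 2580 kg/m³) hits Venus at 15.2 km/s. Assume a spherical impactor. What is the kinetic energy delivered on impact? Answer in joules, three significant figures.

v = 15200 m/s.
Mass m = (π/6) ρ d³ = (π/6) × 2580 × (8.34)³ = 7.836 × 10^5 kg
E = ½ m v² = 0.5 × 7.836 × 10^5 × (15200)² = 9.052 × 10^13 J

E ≈ 9.05 × 10^13 J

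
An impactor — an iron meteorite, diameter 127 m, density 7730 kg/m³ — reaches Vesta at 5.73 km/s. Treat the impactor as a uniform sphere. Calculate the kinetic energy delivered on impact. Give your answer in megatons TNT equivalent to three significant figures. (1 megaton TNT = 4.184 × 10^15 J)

v = 5730 m/s.
Mass m = (π/6) ρ d³ = (π/6) × 7730 × (127)³ = 8.291 × 10^9 kg
E = ½ m v² = 0.5 × 8.291 × 10^9 × (5730)² = 1.361 × 10^17 J
   = 1.361 × 10^17 / 4.184×10^15 = 32.53 Mt

E ≈ 32.5 Mt TNT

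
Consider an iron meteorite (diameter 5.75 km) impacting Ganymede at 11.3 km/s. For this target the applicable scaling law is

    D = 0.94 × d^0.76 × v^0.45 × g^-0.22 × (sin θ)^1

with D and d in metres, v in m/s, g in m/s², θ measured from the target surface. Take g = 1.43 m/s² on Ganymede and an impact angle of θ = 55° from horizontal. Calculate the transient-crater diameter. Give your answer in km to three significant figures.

D ≈ 34.2 km

In SI units: d = 5750 m, v = 11300 m/s.
d^0.76 = 5750^0.76 = 720.0
v^0.45 = 11300^0.45 = 66.66
g^-0.22 = 1.43^-0.22 = 0.9243
(sin 55°)^1 = 0.8192^1 = 0.8192
D = 0.94 × 720.0 × 66.66 × 0.9243 × 0.8192 = 34161 m
   = 34.16 km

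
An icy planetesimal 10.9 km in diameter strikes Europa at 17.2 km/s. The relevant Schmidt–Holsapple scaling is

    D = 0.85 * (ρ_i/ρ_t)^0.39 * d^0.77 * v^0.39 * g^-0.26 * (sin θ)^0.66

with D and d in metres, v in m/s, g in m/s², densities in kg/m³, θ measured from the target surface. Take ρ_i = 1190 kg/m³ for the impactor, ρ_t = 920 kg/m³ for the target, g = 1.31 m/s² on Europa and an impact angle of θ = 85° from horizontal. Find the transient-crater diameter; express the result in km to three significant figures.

D ≈ 50.4 km

In SI units: d = 10900 m, v = 17200 m/s.
(ρ_i/ρ_t)^0.39 = (1190/920)^0.39 = 1.106
d^0.77 = 10900^0.77 = 1285
v^0.39 = 17200^0.39 = 44.86
g^-0.26 = 1.31^-0.26 = 0.9322
(sin 85°)^0.66 = 0.9962^0.66 = 0.9975
D = 0.85 × 1.106 × 1285 × 44.86 × 0.9322 × 0.9975 = 50392 m
   = 50.39 km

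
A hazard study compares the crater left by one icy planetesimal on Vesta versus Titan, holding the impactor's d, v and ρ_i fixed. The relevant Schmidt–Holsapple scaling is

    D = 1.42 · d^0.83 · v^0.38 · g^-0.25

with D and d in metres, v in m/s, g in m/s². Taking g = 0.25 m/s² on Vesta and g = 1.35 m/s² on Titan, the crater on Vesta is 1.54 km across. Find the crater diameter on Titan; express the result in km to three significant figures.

All impactor-dependent factors cancel in the ratio, leaving D_Titan/D_Vesta = (g_Titan/g_Vesta)^-0.25.
(1.35/0.25)^-0.25 = 5.400^-0.25 = 0.6560
D_Titan = 0.6560 × 1.54 km = 1.01 km

D ≈ 1.01 km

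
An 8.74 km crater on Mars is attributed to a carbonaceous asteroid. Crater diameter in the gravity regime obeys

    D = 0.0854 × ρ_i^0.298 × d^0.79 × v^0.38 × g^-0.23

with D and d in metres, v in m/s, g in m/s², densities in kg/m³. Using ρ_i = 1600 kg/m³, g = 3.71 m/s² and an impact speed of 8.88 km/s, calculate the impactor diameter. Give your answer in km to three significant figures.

d ≈ 2.51 km

Rearranging for d: d = [D / (0.0854 · 1600^0.298 · 8880^0.38 · 3.71^-0.23)]^(1/0.79).
D = 8740 m.
1600^0.298 = 9.012
8880^0.38 = 31.65
3.71^-0.23 = 0.7397
Denominator = 0.0854 × 9.012 × 31.65 × 0.7397 = 18.02
D / 18.02 = 8740 / 18.02 = 485.0
d = 485.0^(1/0.79) = 485.0^1.2658 = 2510 m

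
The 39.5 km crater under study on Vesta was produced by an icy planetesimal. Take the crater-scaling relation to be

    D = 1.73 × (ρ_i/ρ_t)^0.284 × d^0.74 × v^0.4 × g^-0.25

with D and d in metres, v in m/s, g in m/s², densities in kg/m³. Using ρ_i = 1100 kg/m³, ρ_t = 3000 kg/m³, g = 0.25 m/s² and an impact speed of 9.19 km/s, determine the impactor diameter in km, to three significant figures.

Rearranging for d: d = [D / (1.73 · (1100/3000)^0.284 · 9190^0.4 · 0.25^-0.25)]^(1/0.74).
D = 39500 m.
(1100/3000)^0.284 = 0.7521
9190^0.4 = 38.49
0.25^-0.25 = 1.414
Denominator = 1.73 × 0.7521 × 38.49 × 1.414 = 70.81
D / 70.81 = 39500 / 70.81 = 557.8
d = 557.8^(1/0.74) = 557.8^1.3514 = 5147 m

d ≈ 5.15 km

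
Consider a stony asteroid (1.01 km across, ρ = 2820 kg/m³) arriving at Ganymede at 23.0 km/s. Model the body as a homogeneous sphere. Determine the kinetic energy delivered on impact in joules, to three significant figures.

E ≈ 4.02 × 10^20 J

d = 1010 m; v = 23000 m/s.
Mass m = (π/6) ρ d³ = (π/6) × 2820 × (1010)³ = 1.521 × 10^12 kg
E = ½ m v² = 0.5 × 1.521 × 10^12 × (23000)² = 4.023 × 10^20 J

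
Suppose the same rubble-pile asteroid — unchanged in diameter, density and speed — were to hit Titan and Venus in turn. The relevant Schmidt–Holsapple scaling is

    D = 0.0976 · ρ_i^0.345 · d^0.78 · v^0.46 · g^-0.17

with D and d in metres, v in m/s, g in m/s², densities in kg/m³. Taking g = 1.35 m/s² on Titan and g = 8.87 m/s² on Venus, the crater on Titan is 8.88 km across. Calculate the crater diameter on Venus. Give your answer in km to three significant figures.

All impactor-dependent factors cancel in the ratio, leaving D_Venus/D_Titan = (g_Venus/g_Titan)^-0.17.
(8.87/1.35)^-0.17 = 6.570^-0.17 = 0.7261
D_Venus = 0.7261 × 8.88 km = 6.45 km

D ≈ 6.45 km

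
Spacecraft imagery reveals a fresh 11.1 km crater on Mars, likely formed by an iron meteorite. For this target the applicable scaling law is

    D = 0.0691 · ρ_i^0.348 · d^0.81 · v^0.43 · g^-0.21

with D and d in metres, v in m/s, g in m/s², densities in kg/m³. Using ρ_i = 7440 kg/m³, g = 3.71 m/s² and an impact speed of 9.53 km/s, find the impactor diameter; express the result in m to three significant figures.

d ≈ 629 m

Rearranging for d: d = [D / (0.0691 · 7440^0.348 · 9530^0.43 · 3.71^-0.21)]^(1/0.81).
D = 11100 m.
7440^0.348 = 22.25
9530^0.43 = 51.41
3.71^-0.21 = 0.7593
Denominator = 0.0691 × 22.25 × 51.41 × 0.7593 = 60.02
D / 60.02 = 11100 / 60.02 = 184.9
d = 184.9^(1/0.81) = 184.9^1.2346 = 629.2 m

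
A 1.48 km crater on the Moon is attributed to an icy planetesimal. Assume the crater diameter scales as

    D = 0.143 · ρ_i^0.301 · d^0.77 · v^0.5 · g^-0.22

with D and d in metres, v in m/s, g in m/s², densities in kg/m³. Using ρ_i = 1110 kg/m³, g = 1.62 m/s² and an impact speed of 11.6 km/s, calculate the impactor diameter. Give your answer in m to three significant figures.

d ≈ 27.8 m

Rearranging for d: d = [D / (0.143 · 1110^0.301 · 11600^0.5 · 1.62^-0.22)]^(1/0.77).
D = 1480 m.
1110^0.301 = 8.254
11600^0.5 = 107.7
1.62^-0.22 = 0.8993
Denominator = 0.143 × 8.254 × 107.7 × 0.8993 = 114.3
D / 114.3 = 1480 / 114.3 = 12.95
d = 12.95^(1/0.77) = 12.95^1.2987 = 27.83 m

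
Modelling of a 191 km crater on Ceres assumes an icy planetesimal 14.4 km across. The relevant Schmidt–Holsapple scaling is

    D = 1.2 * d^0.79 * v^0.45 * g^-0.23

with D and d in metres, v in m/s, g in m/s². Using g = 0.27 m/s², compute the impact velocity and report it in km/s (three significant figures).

Rearranging for v: v = [D / (1.2 · 14400^0.79 · 0.27^-0.23)]^(1/0.45).
D = 191000 m.
14400^0.79 = 1928
0.27^-0.23 = 1.351
Denominator = 1.2 × 1928 × 1.351 = 3126
D / 3126 = 191000 / 3126 = 61.10
v = 61.10^(1/0.45) = 61.10^2.2222 = 9310 m/s

v ≈ 9.31 km/s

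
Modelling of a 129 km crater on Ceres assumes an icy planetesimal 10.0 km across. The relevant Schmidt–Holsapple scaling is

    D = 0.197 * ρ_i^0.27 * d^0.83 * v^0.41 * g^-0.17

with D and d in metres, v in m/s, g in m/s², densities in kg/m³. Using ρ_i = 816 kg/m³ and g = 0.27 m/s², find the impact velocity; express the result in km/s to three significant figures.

Rearranging for v: v = [D / (0.197 · 816^0.27 · 10000^0.83 · 0.27^-0.17)]^(1/0.41).
D = 129000 m.
816^0.27 = 6.112
10000^0.83 = 2089
0.27^-0.17 = 1.249
Denominator = 0.197 × 6.112 × 2089 × 1.249 = 3142
D / 3142 = 129000 / 3142 = 41.06
v = 41.06^(1/0.41) = 41.06^2.439 = 8612 m/s

v ≈ 8.61 km/s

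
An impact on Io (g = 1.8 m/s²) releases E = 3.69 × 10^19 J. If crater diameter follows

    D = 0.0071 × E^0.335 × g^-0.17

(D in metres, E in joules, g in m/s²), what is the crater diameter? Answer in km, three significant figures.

D ≈ 23.1 km

E^0.335 = (3.69 × 10^19)^0.335 = 3.589 × 10^6
g^-0.17 = 1.8^-0.17 = 0.9049
D = 0.0071 × 3.589 × 10^6 × 0.9049 = 23059 m
   = 23.06 km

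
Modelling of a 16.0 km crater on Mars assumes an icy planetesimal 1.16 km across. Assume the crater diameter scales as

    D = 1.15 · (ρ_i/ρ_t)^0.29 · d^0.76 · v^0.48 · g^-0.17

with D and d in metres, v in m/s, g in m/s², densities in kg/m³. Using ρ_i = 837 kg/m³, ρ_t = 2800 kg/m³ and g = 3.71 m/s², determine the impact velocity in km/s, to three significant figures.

Rearranging for v: v = [D / (1.15 · (837/2800)^0.29 · 1160^0.76 · 3.71^-0.17)]^(1/0.48).
D = 16000 m.
(837/2800)^0.29 = 0.7046
1160^0.76 = 213.3
3.71^-0.17 = 0.8002
Denominator = 1.15 × 0.7046 × 213.3 × 0.8002 = 138.3
D / 138.3 = 16000 / 138.3 = 115.7
v = 115.7^(1/0.48) = 115.7^2.0833 = 19886 m/s

v ≈ 19.9 km/s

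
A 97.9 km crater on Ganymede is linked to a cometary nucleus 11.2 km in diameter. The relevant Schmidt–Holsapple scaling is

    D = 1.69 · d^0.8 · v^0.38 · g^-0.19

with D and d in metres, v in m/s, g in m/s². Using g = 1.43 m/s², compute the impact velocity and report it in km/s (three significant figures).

v ≈ 12.2 km/s

Rearranging for v: v = [D / (1.69 · 11200^0.8 · 1.43^-0.19)]^(1/0.38).
D = 97900 m.
11200^0.8 = 1735
1.43^-0.19 = 0.9343
Denominator = 1.69 × 1735 × 0.9343 = 2740
D / 2740 = 97900 / 2740 = 35.73
v = 35.73^(1/0.38) = 35.73^2.6316 = 12217 m/s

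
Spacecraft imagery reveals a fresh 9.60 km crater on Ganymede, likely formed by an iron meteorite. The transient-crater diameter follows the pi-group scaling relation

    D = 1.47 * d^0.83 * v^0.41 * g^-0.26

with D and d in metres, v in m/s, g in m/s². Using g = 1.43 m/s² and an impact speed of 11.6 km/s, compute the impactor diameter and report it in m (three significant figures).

d ≈ 434 m

Rearranging for d: d = [D / (1.47 · 11600^0.41 · 1.43^-0.26)]^(1/0.83).
D = 9600 m.
11600^0.41 = 46.39
1.43^-0.26 = 0.9112
Denominator = 1.47 × 46.39 × 0.9112 = 62.14
D / 62.14 = 9600 / 62.14 = 154.5
d = 154.5^(1/0.83) = 154.5^1.2048 = 433.7 m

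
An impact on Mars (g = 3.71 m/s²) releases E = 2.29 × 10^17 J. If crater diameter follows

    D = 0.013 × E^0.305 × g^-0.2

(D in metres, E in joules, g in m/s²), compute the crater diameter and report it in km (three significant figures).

D ≈ 1.97 km

E^0.305 = (2.29 × 10^17)^0.305 = 1.971 × 10^5
g^-0.2 = 3.71^-0.2 = 0.7694
D = 0.013 × 1.971 × 10^5 × 0.7694 = 1971 m
   = 1.971 km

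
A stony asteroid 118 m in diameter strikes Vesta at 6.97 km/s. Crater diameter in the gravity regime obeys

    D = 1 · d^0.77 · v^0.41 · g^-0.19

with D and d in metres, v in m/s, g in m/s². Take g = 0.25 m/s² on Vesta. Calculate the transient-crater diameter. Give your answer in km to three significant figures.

In SI units: v = 6970 m/s.
d^0.77 = 118^0.77 = 39.39
v^0.41 = 6970^0.41 = 37.65
g^-0.19 = 0.25^-0.19 = 1.301
D = 1 × 39.39 × 37.65 × 1.301 = 1929 m
   = 1.929 km

D ≈ 1.93 km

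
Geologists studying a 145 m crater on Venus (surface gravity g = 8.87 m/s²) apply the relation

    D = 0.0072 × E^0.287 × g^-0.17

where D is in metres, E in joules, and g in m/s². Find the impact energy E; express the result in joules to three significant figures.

E ≈ 3.62 × 10^15 J

Rearranging: E = [D / (0.0072 · g^-0.17)]^(1/0.287).
g^-0.17 = 8.87^-0.17 = 0.6900
D / (0.0072 × 0.6900) = 145 / (4.968 × 10^-3) = 2.919 × 10^4
E = (2.919 × 10^4)^3.4843 = 3.616 × 10^15 J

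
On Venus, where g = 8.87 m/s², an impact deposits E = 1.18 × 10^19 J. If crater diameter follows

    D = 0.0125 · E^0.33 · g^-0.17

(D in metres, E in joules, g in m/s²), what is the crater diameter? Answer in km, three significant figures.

E^0.33 = (1.18 × 10^19)^0.33 = 1.967 × 10^6
g^-0.17 = 8.87^-0.17 = 0.6900
D = 0.0125 × 1.967 × 10^6 × 0.6900 = 16965 m
   = 16.97 km

D ≈ 17.0 km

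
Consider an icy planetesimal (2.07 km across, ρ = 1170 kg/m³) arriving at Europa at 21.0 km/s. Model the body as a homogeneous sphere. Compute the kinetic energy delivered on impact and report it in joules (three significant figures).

E ≈ 1.20 × 10^21 J

d = 2070 m; v = 21000 m/s.
Mass m = (π/6) ρ d³ = (π/6) × 1170 × (2070)³ = 5.434 × 10^12 kg
E = ½ m v² = 0.5 × 5.434 × 10^12 × (21000)² = 1.198 × 10^21 J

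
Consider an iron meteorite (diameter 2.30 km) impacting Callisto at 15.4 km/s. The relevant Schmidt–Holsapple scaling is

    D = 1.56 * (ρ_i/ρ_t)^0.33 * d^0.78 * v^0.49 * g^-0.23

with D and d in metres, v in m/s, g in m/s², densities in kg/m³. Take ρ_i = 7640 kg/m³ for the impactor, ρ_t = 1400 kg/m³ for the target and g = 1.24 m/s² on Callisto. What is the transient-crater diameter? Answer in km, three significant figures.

D ≈ 123 km

In SI units: d = 2300 m, v = 15400 m/s.
(ρ_i/ρ_t)^0.33 = (7640/1400)^0.33 = 1.751
d^0.78 = 2300^0.78 = 418.9
v^0.49 = 15400^0.49 = 112.7
g^-0.23 = 1.24^-0.23 = 0.9517
D = 1.56 × 1.751 × 418.9 × 112.7 × 0.9517 = 1.227 × 10^5 m
   = 122.7 km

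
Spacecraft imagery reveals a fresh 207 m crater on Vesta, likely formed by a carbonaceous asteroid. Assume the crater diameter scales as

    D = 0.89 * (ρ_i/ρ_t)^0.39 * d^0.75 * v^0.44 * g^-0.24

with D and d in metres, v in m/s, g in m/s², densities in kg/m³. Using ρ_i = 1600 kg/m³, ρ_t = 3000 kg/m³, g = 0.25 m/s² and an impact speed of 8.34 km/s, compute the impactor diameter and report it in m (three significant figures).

d ≈ 6.37 m

Rearranging for d: d = [D / (0.89 · (1600/3000)^0.39 · 8340^0.44 · 0.25^-0.24)]^(1/0.75).
(1600/3000)^0.39 = 0.7826
8340^0.44 = 53.13
0.25^-0.24 = 1.395
Denominator = 0.89 × 0.7826 × 53.13 × 1.395 = 51.62
D / 51.62 = 207 / 51.62 = 4.010
d = 4.010^(1/0.75) = 4.010^1.3333 = 6.370 m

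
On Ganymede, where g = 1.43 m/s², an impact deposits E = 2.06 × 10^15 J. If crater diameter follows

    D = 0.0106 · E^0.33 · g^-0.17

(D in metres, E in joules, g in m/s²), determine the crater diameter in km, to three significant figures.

D ≈ 1.13 km

E^0.33 = (2.06 × 10^15)^0.33 = 1.131 × 10^5
g^-0.17 = 1.43^-0.17 = 0.9410
D = 0.0106 × 1.131 × 10^5 × 0.9410 = 1128 m
   = 1.128 km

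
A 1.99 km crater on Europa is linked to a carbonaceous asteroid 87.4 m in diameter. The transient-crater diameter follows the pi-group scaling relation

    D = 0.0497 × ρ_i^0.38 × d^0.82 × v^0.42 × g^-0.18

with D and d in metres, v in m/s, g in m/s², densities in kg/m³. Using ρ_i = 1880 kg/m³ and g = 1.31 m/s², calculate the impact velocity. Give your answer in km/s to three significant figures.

Rearranging for v: v = [D / (0.0497 · 1880^0.38 · 87.4^0.82 · 1.31^-0.18)]^(1/0.42).
D = 1990 m.
1880^0.38 = 17.55
87.4^0.82 = 39.09
1.31^-0.18 = 0.9526
Denominator = 0.0497 × 17.55 × 39.09 × 0.9526 = 32.48
D / 32.48 = 1990 / 32.48 = 61.27
v = 61.27^(1/0.42) = 61.27^2.381 = 18007 m/s

v ≈ 18.0 km/s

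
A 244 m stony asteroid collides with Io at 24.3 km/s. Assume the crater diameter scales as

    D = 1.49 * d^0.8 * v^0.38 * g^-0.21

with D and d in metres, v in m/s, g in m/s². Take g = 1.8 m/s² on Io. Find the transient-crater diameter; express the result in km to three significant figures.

D ≈ 4.97 km

In SI units: v = 24300 m/s.
d^0.8 = 244^0.8 = 81.27
v^0.38 = 24300^0.38 = 46.40
g^-0.21 = 1.8^-0.21 = 0.8839
D = 1.49 × 81.27 × 46.40 × 0.8839 = 4966 m
   = 4.966 km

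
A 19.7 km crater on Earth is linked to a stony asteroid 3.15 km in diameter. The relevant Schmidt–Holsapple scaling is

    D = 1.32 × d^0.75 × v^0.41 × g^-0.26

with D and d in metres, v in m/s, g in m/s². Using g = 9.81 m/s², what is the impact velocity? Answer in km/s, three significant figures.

Rearranging for v: v = [D / (1.32 · 3150^0.75 · 9.81^-0.26)]^(1/0.41).
D = 19700 m.
3150^0.75 = 420.5
9.81^-0.26 = 0.5523
Denominator = 1.32 × 420.5 × 0.5523 = 306.6
D / 306.6 = 19700 / 306.6 = 64.25
v = 64.25^(1/0.41) = 64.25^2.439 = 25669 m/s

v ≈ 25.7 km/s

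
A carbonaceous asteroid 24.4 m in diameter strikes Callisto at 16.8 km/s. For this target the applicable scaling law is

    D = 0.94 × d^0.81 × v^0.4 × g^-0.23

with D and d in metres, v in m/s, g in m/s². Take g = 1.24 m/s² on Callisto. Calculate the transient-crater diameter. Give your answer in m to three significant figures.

In SI units: v = 16800 m/s.
d^0.81 = 24.4^0.81 = 13.30
v^0.4 = 16800^0.4 = 48.99
g^-0.23 = 1.24^-0.23 = 0.9517
D = 0.94 × 13.30 × 48.99 × 0.9517 = 582.9 m

D ≈ 583 m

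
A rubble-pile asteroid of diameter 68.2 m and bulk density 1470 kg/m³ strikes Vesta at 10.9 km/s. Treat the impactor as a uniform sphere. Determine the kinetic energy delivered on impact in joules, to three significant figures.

v = 10900 m/s.
Mass m = (π/6) ρ d³ = (π/6) × 1470 × (68.2)³ = 2.442 × 10^8 kg
E = ½ m v² = 0.5 × 2.442 × 10^8 × (10900)² = 1.451 × 10^16 J

E ≈ 1.45 × 10^16 J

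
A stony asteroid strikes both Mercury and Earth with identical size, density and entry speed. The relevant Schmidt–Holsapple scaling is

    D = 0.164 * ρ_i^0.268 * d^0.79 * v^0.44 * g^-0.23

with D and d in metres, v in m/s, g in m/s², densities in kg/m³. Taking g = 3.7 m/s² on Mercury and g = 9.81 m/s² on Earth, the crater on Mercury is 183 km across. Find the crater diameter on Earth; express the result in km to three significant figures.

All impactor-dependent factors cancel in the ratio, leaving D_Earth/D_Mercury = (g_Earth/g_Mercury)^-0.23.
(9.81/3.7)^-0.23 = 2.651^-0.23 = 0.7991
D_Earth = 0.7991 × 183 km = 146 km

D ≈ 146 km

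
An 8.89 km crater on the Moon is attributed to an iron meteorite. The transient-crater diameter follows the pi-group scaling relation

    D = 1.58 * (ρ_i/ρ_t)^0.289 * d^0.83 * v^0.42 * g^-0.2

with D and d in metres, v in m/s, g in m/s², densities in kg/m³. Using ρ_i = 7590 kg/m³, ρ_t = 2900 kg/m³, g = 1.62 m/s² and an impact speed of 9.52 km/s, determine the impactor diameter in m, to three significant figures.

d ≈ 257 m

Rearranging for d: d = [D / (1.58 · (7590/2900)^0.289 · 9520^0.42 · 1.62^-0.2)]^(1/0.83).
D = 8890 m.
(7590/2900)^0.289 = 1.321
9520^0.42 = 46.88
1.62^-0.2 = 0.9080
Denominator = 1.58 × 1.321 × 46.88 × 0.9080 = 88.85
D / 88.85 = 8890 / 88.85 = 100.1
d = 100.1^(1/0.83) = 100.1^1.2048 = 257.1 m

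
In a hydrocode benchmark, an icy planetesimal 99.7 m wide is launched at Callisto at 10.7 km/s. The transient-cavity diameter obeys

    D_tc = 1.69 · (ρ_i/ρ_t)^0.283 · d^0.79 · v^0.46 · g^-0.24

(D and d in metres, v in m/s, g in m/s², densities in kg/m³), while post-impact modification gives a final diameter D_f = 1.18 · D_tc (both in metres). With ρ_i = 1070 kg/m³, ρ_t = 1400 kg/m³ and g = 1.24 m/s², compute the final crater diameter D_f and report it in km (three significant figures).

D_f ≈ 4.75 km

v = 10700 m/s.
(ρ_i/ρ_t)^0.283 = (1070/1400)^0.283 = 0.9267
d^0.79 = 99.7^0.79 = 37.93
v^0.46 = 10700^0.46 = 71.37
g^-0.24 = 1.24^-0.24 = 0.9497
D_tc = 1.69 × 0.9267 × 37.93 × 71.37 × 0.9497 = 4026 m
D_f = 1.18 × 4026 = 4751 m
     = 4.751 km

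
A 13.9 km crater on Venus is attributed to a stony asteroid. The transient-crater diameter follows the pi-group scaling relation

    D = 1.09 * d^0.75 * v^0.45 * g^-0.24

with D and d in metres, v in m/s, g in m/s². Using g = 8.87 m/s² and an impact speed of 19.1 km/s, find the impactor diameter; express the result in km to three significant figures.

d ≈ 1.62 km

Rearranging for d: d = [D / (1.09 · 19100^0.45 · 8.87^-0.24)]^(1/0.75).
D = 13900 m.
19100^0.45 = 84.42
8.87^-0.24 = 0.5922
Denominator = 1.09 × 84.42 × 0.5922 = 54.49
D / 54.49 = 13900 / 54.49 = 255.1
d = 255.1^(1/0.75) = 255.1^1.3333 = 1618 m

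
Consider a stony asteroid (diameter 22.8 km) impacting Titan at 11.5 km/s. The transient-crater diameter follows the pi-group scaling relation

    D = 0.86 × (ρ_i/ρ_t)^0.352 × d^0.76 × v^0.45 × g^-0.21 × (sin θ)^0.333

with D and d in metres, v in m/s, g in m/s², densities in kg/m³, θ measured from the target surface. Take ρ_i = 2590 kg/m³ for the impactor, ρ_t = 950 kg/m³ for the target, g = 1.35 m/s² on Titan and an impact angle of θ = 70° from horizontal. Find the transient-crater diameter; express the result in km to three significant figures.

D ≈ 155 km

In SI units: d = 22800 m, v = 11500 m/s.
(ρ_i/ρ_t)^0.352 = (2590/950)^0.352 = 1.423
d^0.76 = 22800^0.76 = 2051
v^0.45 = 11500^0.45 = 67.19
g^-0.21 = 1.35^-0.21 = 0.9389
(sin 70°)^0.333 = 0.9397^0.333 = 0.9795
D = 0.86 × 1.423 × 2051 × 67.19 × 0.9389 × 0.9795 = 1.551 × 10^5 m
   = 155.1 km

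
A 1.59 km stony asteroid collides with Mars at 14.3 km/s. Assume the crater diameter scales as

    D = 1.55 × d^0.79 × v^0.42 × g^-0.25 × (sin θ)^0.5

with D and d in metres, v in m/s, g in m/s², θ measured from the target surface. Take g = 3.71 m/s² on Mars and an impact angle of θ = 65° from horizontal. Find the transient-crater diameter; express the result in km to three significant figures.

D ≈ 20.0 km

In SI units: d = 1590 m, v = 14300 m/s.
d^0.79 = 1590^0.79 = 338.1
v^0.42 = 14300^0.42 = 55.62
g^-0.25 = 3.71^-0.25 = 0.7205
(sin 65°)^0.5 = 0.9063^0.5 = 0.9520
D = 1.55 × 338.1 × 55.62 × 0.7205 × 0.9520 = 19993 m
   = 19.99 km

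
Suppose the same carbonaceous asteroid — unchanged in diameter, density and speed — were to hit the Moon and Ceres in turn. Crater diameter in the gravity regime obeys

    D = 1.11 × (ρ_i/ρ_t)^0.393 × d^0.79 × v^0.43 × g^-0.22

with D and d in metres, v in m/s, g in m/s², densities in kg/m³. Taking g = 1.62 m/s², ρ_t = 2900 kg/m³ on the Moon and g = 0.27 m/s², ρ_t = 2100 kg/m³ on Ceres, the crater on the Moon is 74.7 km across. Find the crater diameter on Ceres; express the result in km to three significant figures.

The impactor-only factors (d, v, ρ_i) cancel in the ratio, leaving D_Ceres/D_Moon = (g_Ceres/g_Moon)^-0.22 · (ρ_t,Moon/ρ_t,Ceres)^0.393.
(0.27/1.62)^-0.22 = 0.1667^-0.22 = 1.483
(2900/2100)^0.393 = 1.381^0.393 = 1.135
Ratio = 1.483 × 1.135 = 1.683
D_Ceres = 1.683 × 74.7 km = 126 km

D ≈ 126 km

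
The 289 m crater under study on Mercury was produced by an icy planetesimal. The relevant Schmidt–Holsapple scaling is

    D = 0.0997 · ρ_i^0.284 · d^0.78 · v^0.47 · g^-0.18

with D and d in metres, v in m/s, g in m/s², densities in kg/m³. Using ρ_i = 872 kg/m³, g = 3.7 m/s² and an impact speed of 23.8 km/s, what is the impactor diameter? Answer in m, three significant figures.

Rearranging for d: d = [D / (0.0997 · 872^0.284 · 23800^0.47 · 3.7^-0.18)]^(1/0.78).
872^0.284 = 6.841
23800^0.47 = 114.0
3.7^-0.18 = 0.7902
Denominator = 0.0997 × 6.841 × 114.0 × 0.7902 = 61.44
D / 61.44 = 289 / 61.44 = 4.704
d = 4.704^(1/0.78) = 4.704^1.2821 = 7.281 m

d ≈ 7.28 m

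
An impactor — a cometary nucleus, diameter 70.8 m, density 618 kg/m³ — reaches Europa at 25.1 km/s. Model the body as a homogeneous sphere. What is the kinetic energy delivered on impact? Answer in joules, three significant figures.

E ≈ 3.62 × 10^16 J

v = 25100 m/s.
Mass m = (π/6) ρ d³ = (π/6) × 618 × (70.8)³ = 1.148 × 10^8 kg
E = ½ m v² = 0.5 × 1.148 × 10^8 × (25100)² = 3.616 × 10^16 J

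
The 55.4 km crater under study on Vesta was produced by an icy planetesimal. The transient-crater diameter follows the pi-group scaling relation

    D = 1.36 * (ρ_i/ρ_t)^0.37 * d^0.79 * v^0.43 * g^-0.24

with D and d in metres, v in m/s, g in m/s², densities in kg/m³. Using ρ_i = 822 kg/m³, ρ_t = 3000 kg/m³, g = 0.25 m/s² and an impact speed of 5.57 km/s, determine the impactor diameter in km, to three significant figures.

d ≈ 7.53 km

Rearranging for d: d = [D / (1.36 · (822/3000)^0.37 · 5570^0.43 · 0.25^-0.24)]^(1/0.79).
D = 55400 m.
(822/3000)^0.37 = 0.6194
5570^0.43 = 40.81
0.25^-0.24 = 1.395
Denominator = 1.36 × 0.6194 × 40.81 × 1.395 = 47.96
D / 47.96 = 55400 / 47.96 = 1155
d = 1155^(1/0.79) = 1155^1.2658 = 7527 m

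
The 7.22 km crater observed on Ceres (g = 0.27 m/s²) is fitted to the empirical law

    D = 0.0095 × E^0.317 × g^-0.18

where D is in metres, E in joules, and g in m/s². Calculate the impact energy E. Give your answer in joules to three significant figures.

Rearranging: E = [D / (0.0095 · g^-0.18)]^(1/0.317).
D = 7220 m.
g^-0.18 = 0.27^-0.18 = 1.266
D / (0.0095 × 1.266) = 7220 / (0.01203) = 6.002 × 10^5
E = (6.002 × 10^5)^3.1546 = 1.691 × 10^18 J

E ≈ 1.69 × 10^18 J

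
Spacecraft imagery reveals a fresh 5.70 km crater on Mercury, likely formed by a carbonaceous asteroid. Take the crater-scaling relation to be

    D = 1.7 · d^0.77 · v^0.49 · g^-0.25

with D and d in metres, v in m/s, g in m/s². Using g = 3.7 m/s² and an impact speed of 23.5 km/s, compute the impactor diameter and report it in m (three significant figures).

Rearranging for d: d = [D / (1.7 · 23500^0.49 · 3.7^-0.25)]^(1/0.77).
D = 5700 m.
23500^0.49 = 138.6
3.7^-0.25 = 0.7210
Denominator = 1.7 × 138.6 × 0.7210 = 169.9
D / 169.9 = 5700 / 169.9 = 33.55
d = 33.55^(1/0.77) = 33.55^1.2987 = 95.81 m

d ≈ 95.8 m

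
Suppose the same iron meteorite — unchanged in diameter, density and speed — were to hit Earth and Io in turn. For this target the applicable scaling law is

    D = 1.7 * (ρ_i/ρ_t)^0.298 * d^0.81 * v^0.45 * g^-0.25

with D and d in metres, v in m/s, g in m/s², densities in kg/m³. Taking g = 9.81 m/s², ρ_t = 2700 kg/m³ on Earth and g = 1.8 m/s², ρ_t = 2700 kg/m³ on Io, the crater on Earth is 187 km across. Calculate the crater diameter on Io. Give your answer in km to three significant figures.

The impactor-only factors (d, v, ρ_i) cancel in the ratio, leaving D_Io/D_Earth = (g_Io/g_Earth)^-0.25 · (ρ_t,Earth/ρ_t,Io)^0.298.
(1.8/9.81)^-0.25 = 0.1835^-0.25 = 1.528
(2700/2700)^0.298 = 1.000^0.298 = 1.000
Ratio = 1.528 × 1.000 = 1.528
D_Io = 1.528 × 187 km = 286 km

D ≈ 286 km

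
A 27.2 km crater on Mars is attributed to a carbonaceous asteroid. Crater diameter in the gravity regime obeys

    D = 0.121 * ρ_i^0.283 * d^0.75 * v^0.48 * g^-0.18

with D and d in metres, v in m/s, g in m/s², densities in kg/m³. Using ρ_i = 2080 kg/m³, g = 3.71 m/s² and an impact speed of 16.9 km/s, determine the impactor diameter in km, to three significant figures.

d ≈ 2.06 km

Rearranging for d: d = [D / (0.121 · 2080^0.283 · 16900^0.48 · 3.71^-0.18)]^(1/0.75).
D = 27200 m.
2080^0.283 = 8.690
16900^0.48 = 107.0
3.71^-0.18 = 0.7898
Denominator = 0.121 × 8.690 × 107.0 × 0.7898 = 88.86
D / 88.86 = 27200 / 88.86 = 306.1
d = 306.1^(1/0.75) = 306.1^1.3333 = 2063 m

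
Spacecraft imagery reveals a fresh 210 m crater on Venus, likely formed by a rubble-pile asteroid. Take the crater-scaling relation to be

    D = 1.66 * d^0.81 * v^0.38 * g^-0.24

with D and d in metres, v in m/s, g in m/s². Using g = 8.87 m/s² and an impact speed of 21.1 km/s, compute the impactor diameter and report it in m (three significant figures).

d ≈ 7.04 m

Rearranging for d: d = [D / (1.66 · 21100^0.38 · 8.87^-0.24)]^(1/0.81).
21100^0.38 = 43.98
8.87^-0.24 = 0.5922
Denominator = 1.66 × 43.98 × 0.5922 = 43.23
D / 43.23 = 210 / 43.23 = 4.858
d = 4.858^(1/0.81) = 4.858^1.2346 = 7.039 m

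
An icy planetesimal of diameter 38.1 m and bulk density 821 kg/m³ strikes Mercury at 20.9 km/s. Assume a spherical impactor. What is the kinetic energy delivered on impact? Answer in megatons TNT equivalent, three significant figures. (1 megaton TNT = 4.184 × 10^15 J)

E ≈ 1.24 Mt TNT

v = 20900 m/s.
Mass m = (π/6) ρ d³ = (π/6) × 821 × (38.1)³ = 2.377 × 10^7 kg
E = ½ m v² = 0.5 × 2.377 × 10^7 × (20900)² = 5.191 × 10^15 J
   = 5.191 × 10^15 / 4.184×10^15 = 1.241 Mt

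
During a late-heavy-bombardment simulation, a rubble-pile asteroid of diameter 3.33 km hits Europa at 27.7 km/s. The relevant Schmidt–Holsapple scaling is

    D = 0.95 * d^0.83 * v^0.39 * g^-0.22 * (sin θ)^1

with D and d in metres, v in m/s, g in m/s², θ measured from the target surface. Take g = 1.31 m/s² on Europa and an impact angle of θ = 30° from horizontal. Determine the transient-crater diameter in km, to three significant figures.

D ≈ 20.3 km

In SI units: d = 3330 m, v = 27700 m/s.
d^0.83 = 3330^0.83 = 838.7
v^0.39 = 27700^0.39 = 54.02
g^-0.22 = 1.31^-0.22 = 0.9423
(sin 30°)^1 = 0.5000^1 = 0.5000
D = 0.95 × 838.7 × 54.02 × 0.9423 × 0.5000 = 20279 m
   = 20.28 km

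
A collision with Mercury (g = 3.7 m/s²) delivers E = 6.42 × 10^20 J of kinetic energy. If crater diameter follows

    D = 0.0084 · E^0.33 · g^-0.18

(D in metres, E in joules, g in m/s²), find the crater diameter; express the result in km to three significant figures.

E^0.33 = (6.42 × 10^20)^0.33 = 7.353 × 10^6
g^-0.18 = 3.7^-0.18 = 0.7902
D = 0.0084 × 7.353 × 10^6 × 0.7902 = 48807 m
   = 48.81 km

D ≈ 48.8 km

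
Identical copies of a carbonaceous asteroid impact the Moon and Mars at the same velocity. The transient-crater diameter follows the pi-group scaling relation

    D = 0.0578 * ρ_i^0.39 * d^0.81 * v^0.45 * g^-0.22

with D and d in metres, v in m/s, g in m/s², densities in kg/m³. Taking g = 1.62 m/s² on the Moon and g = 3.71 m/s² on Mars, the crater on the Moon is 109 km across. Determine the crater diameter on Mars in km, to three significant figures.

All impactor-dependent factors cancel in the ratio, leaving D_Mars/D_Moon = (g_Mars/g_Moon)^-0.22.
(3.71/1.62)^-0.22 = 2.290^-0.22 = 0.8334
D_Mars = 0.8334 × 109 km = 90.8 km

D ≈ 90.8 km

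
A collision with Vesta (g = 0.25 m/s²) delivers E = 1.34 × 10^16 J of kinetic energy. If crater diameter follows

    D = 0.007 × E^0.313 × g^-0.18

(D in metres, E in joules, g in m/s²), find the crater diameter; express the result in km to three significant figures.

E^0.313 = (1.34 × 10^16)^0.313 = 1.116 × 10^5
g^-0.18 = 0.25^-0.18 = 1.283
D = 0.007 × 1.116 × 10^5 × 1.283 = 1002 m
   = 1.002 km

D ≈ 1.00 km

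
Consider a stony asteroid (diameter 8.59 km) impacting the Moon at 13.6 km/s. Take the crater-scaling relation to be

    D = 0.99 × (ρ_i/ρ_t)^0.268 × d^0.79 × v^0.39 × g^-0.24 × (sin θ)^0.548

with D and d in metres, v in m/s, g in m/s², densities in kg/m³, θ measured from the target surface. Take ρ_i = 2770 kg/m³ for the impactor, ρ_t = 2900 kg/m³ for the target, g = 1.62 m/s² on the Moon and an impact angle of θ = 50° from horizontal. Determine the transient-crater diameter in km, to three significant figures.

D ≈ 39.5 km

In SI units: d = 8590 m, v = 13600 m/s.
(ρ_i/ρ_t)^0.268 = (2770/2900)^0.268 = 0.9878
d^0.79 = 8590^0.79 = 1282
v^0.39 = 13600^0.39 = 40.93
g^-0.24 = 1.62^-0.24 = 0.8907
(sin 50°)^0.548 = 0.7660^0.548 = 0.8641
D = 0.99 × 0.9878 × 1282 × 40.93 × 0.8907 × 0.8641 = 39494 m
   = 39.49 km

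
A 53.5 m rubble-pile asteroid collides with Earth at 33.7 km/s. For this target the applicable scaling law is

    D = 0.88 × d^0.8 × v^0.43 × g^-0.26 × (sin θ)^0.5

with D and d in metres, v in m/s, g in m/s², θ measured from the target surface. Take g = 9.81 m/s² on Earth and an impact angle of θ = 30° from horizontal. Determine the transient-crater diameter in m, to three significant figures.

In SI units: v = 33700 m/s.
d^0.8 = 53.5^0.8 = 24.14
v^0.43 = 33700^0.43 = 88.49
g^-0.26 = 9.81^-0.26 = 0.5523
(sin 30°)^0.5 = 0.5000^0.5 = 0.7071
D = 0.88 × 24.14 × 88.49 × 0.5523 × 0.7071 = 734.1 m

D ≈ 734 m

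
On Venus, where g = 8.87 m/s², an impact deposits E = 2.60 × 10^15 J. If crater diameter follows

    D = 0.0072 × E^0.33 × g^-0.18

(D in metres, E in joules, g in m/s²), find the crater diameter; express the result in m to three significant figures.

D ≈ 594 m

E^0.33 = (2.60 × 10^15)^0.33 = 1.222 × 10^5
g^-0.18 = 8.87^-0.18 = 0.6751
D = 0.0072 × 1.222 × 10^5 × 0.6751 = 594.0 m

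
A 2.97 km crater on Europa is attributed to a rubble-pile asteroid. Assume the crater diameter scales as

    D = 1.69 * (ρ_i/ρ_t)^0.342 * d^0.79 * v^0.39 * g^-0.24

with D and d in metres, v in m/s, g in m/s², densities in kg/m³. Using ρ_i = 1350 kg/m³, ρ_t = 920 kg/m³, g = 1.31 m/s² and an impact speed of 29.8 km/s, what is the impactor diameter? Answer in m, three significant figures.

Rearranging for d: d = [D / (1.69 · (1350/920)^0.342 · 29800^0.39 · 1.31^-0.24)]^(1/0.79).
D = 2970 m.
(1350/920)^0.342 = 1.140
29800^0.39 = 55.58
1.31^-0.24 = 0.9372
Denominator = 1.69 × 1.140 × 55.58 × 0.9372 = 100.4
D / 100.4 = 2970 / 100.4 = 29.58
d = 29.58^(1/0.79) = 29.58^1.2658 = 72.78 m

d ≈ 72.8 m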